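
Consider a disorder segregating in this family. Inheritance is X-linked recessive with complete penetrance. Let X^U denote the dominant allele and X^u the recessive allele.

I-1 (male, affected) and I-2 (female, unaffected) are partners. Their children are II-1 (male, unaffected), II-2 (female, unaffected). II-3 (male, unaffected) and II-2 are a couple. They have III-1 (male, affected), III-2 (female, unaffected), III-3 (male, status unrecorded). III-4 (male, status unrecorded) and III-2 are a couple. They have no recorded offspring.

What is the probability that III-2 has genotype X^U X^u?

II-3 is unaffected, so II-3 is X^U Y.
II-2 is unaffected so carries U and received u from I-1 (X^u Y), so II-2 is X^U X^u.
Their cross gives offspring ratios 1/2 X^U X^U : 1/2 X^U X^u. Conditioning on III-2 being unaffected, P(X^U X^u) = 1/2 / 1 = 1/2.

1/2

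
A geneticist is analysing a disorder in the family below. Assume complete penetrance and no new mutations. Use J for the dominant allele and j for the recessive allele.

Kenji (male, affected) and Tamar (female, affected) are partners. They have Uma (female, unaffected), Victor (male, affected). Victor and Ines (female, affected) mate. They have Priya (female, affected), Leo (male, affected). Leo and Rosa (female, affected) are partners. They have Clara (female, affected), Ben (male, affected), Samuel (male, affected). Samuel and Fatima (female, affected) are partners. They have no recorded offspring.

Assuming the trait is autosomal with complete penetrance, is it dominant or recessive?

dominant

Kenji and Tamar are both affected yet have an unaffected child Uma. Under a recessive model two affected parents are homozygous and every child would be affected, so the trait cannot be recessive.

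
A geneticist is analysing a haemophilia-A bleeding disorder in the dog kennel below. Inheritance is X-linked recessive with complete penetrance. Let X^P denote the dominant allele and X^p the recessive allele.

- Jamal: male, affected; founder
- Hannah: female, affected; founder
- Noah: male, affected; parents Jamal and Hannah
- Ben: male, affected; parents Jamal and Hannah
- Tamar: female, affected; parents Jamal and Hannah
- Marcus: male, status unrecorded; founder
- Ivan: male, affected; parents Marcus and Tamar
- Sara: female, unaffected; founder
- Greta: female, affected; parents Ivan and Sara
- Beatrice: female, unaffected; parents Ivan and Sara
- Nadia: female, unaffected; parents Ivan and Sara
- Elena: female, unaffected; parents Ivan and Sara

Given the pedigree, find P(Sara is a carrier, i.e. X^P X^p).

Sara is unaffected so carries P and passed p to Greta (X^p X^p), so Sara is X^P X^p, giving P(X^P X^p) = 1.

1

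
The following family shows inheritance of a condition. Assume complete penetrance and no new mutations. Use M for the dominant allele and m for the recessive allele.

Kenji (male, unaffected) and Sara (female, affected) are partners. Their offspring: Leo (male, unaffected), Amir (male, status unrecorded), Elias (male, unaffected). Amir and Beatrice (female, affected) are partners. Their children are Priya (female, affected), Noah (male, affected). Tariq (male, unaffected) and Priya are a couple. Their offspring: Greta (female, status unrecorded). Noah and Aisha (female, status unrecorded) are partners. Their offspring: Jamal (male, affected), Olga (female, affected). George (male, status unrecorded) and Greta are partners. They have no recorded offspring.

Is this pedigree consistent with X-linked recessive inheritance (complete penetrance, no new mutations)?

Under X-linked recessive, Leo (unaffected, male) cannot arise from Kenji (unaffected) × Sara (affected).

No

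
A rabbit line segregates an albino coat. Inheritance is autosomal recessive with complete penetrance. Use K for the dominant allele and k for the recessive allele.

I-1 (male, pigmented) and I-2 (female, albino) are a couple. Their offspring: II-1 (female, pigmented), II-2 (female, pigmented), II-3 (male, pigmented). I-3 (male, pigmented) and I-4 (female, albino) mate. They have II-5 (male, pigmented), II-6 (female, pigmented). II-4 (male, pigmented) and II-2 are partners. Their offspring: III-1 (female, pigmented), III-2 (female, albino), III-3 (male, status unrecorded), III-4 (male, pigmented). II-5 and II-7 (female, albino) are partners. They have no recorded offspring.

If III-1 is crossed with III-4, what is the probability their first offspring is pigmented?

8/9

II-4 is pigmented so carries K and passed k to III-2 (kk), so II-4 is Kk.
II-2 is pigmented so carries K and received k from I-2 (kk), so II-2 is Kk.
III-1 is a pigmented offspring of II-4 (Kk) × II-2 (Kk), whose cross gives 1/4 KK : 1/2 Kk : 1/4 kk; conditioning on being pigmented, III-1 is KK with probability 1/3, Kk with probability 2/3.
III-4 is a pigmented offspring of II-4 (Kk) × II-2 (Kk), whose cross gives 1/4 KK : 1/2 Kk : 1/4 kk; conditioning on being pigmented, III-4 is KK with probability 1/3, Kk with probability 2/3.
Summing over parental genotype combinations, P(offspring is pigmented) = 1/9·1 + 2/9·1 + 2/9·1 + 4/9·3/4 = 8/9.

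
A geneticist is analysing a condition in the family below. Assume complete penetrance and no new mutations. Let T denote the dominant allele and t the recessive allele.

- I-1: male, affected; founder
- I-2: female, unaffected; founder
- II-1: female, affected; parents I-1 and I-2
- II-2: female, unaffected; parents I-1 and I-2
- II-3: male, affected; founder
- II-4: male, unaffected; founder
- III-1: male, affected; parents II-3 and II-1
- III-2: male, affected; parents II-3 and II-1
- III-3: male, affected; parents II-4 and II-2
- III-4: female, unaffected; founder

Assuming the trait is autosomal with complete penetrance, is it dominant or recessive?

II-4 and II-2 are both unaffected yet have an affected child III-3. Under dominance, an affected child requires at least one affected parent, so the trait cannot be dominant.

recessive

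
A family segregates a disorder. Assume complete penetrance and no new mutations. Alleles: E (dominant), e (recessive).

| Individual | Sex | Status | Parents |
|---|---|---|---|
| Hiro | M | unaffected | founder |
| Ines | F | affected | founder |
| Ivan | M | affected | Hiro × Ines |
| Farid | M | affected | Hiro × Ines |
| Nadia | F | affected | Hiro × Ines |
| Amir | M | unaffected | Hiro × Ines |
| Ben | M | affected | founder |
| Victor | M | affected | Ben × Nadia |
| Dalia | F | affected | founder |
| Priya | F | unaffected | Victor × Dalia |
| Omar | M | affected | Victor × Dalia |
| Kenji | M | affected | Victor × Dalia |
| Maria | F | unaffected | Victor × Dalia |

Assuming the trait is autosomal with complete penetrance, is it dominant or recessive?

dominant

Victor and Dalia are both affected yet have an unaffected child Priya. Under a recessive model two affected parents are homozygous and every child would be affected, so the trait cannot be recessive.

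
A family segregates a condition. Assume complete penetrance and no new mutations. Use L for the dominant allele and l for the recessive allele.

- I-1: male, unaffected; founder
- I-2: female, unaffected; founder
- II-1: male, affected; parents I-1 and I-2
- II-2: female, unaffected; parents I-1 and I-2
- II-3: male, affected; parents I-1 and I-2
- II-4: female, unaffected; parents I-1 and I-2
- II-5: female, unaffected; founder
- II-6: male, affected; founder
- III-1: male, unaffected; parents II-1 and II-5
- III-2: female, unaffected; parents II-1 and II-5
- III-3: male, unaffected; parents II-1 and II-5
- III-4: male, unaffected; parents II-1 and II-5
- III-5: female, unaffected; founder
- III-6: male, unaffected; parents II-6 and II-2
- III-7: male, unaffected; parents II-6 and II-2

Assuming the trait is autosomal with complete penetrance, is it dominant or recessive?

I-1 and I-2 are both unaffected yet have an affected child II-1. Under dominance, an affected child requires at least one affected parent, so the trait cannot be dominant.

recessive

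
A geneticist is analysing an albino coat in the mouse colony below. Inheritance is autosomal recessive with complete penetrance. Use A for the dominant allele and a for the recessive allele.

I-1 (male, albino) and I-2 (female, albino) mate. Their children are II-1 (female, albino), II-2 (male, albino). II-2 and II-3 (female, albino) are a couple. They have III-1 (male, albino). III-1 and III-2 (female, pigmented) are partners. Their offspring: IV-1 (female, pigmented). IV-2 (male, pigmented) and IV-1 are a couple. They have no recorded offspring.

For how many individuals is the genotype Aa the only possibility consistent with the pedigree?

1

Obligate heterozygotes: IV-1 is pigmented so carries A and received a from III-1 (aa), so IV-1 is Aa.
Every other individual is either homozygous by phenotype or has at least one consistent homozygous assignment, so the count is 1.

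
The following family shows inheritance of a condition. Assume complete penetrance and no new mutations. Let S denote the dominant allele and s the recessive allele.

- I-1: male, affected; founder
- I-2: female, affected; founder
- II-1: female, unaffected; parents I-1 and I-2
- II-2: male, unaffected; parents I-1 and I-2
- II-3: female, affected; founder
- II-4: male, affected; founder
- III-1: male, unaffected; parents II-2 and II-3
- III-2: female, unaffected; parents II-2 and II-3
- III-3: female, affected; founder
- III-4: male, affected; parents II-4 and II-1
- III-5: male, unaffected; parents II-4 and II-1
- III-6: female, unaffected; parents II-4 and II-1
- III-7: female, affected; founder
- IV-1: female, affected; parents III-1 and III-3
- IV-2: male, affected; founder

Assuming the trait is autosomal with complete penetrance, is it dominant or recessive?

dominant

I-1 and I-2 are both affected yet have an unaffected child II-1. Under a recessive model two affected parents are homozygous and every child would be affected, so the trait cannot be recessive.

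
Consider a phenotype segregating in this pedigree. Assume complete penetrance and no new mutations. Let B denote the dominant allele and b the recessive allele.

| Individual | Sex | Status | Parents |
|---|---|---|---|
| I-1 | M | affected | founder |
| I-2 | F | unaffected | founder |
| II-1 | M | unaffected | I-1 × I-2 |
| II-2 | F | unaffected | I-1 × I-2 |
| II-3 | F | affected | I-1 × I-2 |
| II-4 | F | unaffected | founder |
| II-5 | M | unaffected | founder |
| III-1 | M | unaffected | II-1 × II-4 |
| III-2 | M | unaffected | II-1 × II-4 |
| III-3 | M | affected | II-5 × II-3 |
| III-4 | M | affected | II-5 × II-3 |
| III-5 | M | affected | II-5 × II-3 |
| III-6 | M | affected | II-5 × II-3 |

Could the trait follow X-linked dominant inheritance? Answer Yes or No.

Under X-linked dominant, II-2 (unaffected, female) cannot arise from I-1 (affected) × I-2 (unaffected).

No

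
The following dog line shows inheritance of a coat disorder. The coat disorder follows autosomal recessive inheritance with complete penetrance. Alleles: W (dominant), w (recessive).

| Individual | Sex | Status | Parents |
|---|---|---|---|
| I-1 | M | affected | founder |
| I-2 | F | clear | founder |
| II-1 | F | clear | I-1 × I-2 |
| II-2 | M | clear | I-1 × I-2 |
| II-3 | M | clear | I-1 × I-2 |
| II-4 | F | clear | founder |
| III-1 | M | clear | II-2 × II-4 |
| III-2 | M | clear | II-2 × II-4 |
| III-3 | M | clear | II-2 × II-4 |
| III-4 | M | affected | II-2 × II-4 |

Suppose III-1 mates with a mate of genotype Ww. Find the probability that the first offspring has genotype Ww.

1/2

II-2 is clear so carries W and received w from I-1 (ww), so II-2 is Ww.
II-4 is clear so carries W and passed w to III-4 (ww), so II-4 is Ww.
III-1 is a clear offspring of II-2 (Ww) × II-4 (Ww), whose cross gives 1/4 WW : 1/2 Ww : 1/4 ww; conditioning on being clear, III-1 is WW with probability 1/3, Ww with probability 2/3.
Summing over parental genotype combinations, P(offspring has genotype Ww) = 1/3·1/2 + 2/3·1/2 = 1/2.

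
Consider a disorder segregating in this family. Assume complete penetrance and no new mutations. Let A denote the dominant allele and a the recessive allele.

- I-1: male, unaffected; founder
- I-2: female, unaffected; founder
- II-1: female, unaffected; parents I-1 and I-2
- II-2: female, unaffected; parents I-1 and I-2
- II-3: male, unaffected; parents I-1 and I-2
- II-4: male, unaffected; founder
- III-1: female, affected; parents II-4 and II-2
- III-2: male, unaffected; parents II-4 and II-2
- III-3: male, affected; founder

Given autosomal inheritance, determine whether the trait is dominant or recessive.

recessive

II-4 and II-2 are both unaffected yet have an affected child III-1. Under dominance, an affected child requires at least one affected parent, so the trait cannot be dominant.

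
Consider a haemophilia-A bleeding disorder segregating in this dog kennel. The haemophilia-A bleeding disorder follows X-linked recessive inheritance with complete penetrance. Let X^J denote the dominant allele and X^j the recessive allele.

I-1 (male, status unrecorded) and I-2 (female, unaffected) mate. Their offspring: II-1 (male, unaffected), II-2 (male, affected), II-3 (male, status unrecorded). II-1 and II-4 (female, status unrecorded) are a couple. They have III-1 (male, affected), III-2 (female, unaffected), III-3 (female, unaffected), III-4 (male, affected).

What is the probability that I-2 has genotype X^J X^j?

1

I-2 is unaffected so carries J and passed j to II-2 (X^j Y), so I-2 is X^J X^j, giving P(X^J X^j) = 1.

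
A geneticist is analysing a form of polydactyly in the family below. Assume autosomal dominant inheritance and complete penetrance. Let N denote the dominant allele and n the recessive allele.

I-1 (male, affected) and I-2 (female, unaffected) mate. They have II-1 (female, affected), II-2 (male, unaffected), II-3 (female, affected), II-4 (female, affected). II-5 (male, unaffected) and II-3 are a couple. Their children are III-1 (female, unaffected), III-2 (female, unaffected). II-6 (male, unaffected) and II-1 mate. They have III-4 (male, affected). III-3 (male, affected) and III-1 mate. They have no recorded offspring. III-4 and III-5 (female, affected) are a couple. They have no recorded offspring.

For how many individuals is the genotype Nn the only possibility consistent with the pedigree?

5

Obligate heterozygotes: I-1 is affected so carries N and passed n to II-2 (nn), so I-1 is Nn; II-1 is affected so carries N and received n from I-2 (nn), so II-1 is Nn; II-3 is affected so carries N and received n from I-2 (nn), so II-3 is Nn; II-4 is affected so carries N and received n from I-2 (nn), so II-4 is Nn; III-4 is affected so carries N and received n from II-6 (nn), so III-4 is Nn.
Every other individual is either homozygous by phenotype or has at least one consistent homozygous assignment, so the count is 5.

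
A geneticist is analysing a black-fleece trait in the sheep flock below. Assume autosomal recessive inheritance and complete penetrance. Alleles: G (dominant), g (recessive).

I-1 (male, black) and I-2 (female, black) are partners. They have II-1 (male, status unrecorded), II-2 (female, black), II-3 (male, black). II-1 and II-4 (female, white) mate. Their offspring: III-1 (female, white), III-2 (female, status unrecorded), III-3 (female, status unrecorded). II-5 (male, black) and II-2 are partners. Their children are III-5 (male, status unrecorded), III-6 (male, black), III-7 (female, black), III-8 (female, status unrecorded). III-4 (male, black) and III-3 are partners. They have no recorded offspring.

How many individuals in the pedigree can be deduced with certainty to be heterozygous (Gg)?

1

Obligate heterozygotes: III-1 is white so carries G and received g from II-1 (gg), so III-1 is Gg.
Every other individual is either homozygous by phenotype or has at least one consistent homozygous assignment, so the count is 1.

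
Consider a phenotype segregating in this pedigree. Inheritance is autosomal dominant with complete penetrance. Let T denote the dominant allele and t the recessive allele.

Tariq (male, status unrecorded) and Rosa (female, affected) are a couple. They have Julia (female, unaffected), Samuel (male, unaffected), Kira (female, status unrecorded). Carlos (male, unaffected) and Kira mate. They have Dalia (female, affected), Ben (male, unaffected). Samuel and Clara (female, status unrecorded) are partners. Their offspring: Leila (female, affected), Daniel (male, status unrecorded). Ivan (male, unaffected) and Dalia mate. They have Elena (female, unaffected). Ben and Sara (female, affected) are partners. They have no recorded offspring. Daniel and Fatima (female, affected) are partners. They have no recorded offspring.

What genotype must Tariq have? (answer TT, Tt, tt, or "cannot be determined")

cannot be determined

Tariq's phenotype is unrecorded, and no parent or child forces a single allele at both positions; consistent genotype assignments exist with Tariq as Tt or tt.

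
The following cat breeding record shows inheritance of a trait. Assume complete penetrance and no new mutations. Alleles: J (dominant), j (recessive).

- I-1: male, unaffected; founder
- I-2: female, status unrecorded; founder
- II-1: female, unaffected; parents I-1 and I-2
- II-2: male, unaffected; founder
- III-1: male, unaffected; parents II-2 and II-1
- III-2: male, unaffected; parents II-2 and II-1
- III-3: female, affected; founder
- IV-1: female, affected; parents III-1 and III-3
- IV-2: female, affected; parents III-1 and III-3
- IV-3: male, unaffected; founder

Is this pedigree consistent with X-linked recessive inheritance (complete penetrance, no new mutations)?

Under X-linked recessive, IV-1 (affected, female) cannot arise from III-1 (unaffected) × III-3 (affected).

No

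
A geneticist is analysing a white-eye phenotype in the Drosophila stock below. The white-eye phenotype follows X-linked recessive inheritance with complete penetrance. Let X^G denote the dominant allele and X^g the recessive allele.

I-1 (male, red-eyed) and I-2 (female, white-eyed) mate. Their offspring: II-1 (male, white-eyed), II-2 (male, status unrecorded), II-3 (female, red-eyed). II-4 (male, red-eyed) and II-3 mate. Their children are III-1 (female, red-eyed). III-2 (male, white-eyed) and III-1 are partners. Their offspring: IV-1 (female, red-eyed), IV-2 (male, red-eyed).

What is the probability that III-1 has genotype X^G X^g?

1/5

II-4 is red-eyed, so II-4 is X^G Y.
II-3 is red-eyed so carries G and received g from I-2 (X^g X^g), so II-3 is X^G X^g.
Their cross gives offspring ratios 1/2 X^G X^G : 1/2 X^G X^g. Conditioning on III-1 being red-eyed, P(X^G X^g) = 1/2 / 1 = 1/2 before taking III-1's own offspring into account.
III-2 is white-eyed, so III-2 is X^g Y.
Now use III-1's offspring. Probability of each recorded status — red-eyed daughter IV-1: 1/2 if III-1 is X^G X^g, 1 if X^G X^G; red-eyed son IV-2: 1/2 if III-1 is X^G X^g, 1 if X^G X^G.
Bayes: P(X^G X^g) = 1/2·1/4 / (1/2·1/4 + 1/2·1) = 1/5.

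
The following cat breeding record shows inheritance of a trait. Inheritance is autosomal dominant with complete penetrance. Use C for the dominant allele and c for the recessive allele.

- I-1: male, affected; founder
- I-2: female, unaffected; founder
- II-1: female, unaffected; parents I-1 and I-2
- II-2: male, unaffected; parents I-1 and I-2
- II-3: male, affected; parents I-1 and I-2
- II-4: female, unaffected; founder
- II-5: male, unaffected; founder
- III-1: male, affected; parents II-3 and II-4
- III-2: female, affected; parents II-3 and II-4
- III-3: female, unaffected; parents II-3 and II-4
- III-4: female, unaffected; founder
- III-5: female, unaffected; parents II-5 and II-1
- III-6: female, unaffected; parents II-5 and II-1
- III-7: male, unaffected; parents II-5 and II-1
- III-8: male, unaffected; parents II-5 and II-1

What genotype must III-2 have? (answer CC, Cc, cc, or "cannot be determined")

From phenotype alone, III-2 is CC or Cc.
III-2 is affected so carries C and received c from II-4 (cc), so III-2 is Cc.

Cc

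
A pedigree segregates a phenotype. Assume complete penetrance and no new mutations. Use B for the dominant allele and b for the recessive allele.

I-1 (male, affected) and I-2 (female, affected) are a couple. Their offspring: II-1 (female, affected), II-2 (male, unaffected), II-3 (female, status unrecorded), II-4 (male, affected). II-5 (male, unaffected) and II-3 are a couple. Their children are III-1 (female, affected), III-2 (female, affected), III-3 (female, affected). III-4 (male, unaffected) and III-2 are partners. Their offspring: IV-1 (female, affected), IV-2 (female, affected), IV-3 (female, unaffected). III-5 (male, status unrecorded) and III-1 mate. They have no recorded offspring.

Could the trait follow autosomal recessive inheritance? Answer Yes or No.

No

Under autosomal recessive, II-2 (unaffected, male) cannot arise from I-1 (affected) × I-2 (affected).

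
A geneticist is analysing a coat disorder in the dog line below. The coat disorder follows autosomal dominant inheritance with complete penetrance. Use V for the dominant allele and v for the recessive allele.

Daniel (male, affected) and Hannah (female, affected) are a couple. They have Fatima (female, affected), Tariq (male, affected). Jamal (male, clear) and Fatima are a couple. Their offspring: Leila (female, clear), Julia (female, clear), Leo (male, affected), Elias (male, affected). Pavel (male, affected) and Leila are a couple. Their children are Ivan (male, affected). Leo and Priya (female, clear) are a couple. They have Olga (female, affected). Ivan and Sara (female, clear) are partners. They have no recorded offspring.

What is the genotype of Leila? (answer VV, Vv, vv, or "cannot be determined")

Leila is clear, so Leila is vv.

vv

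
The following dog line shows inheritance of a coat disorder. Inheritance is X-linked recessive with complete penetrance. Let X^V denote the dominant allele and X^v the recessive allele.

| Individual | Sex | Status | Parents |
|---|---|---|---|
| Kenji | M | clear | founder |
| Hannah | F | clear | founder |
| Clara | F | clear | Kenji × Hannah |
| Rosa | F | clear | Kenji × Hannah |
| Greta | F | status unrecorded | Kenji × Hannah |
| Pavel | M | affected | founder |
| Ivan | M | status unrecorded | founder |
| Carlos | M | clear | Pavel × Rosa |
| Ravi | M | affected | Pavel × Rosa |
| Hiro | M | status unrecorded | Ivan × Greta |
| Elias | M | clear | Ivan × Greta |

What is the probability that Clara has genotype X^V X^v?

1/2

Kenji is clear, so Kenji is X^V Y.
Hannah is clear so carries V and passed v to Rosa (X^V X^v, whose V came from Kenji), so Hannah is X^V X^v.
Their cross gives offspring ratios 1/2 X^V X^V : 1/2 X^V X^v. Conditioning on Clara being clear, P(X^V X^v) = 1/2 / 1 = 1/2.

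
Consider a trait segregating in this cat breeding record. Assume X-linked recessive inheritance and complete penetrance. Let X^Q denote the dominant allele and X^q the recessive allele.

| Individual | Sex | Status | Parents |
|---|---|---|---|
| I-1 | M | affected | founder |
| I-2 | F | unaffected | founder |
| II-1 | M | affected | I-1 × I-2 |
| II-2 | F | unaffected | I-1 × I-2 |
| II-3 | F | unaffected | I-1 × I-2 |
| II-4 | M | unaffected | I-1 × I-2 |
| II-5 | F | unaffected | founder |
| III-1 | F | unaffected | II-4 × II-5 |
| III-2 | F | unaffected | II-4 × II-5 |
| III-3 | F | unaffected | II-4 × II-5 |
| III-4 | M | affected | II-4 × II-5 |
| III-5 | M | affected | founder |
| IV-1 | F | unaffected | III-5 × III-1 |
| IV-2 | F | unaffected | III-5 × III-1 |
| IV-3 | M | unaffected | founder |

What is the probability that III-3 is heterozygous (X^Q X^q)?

1/2

II-4 is unaffected, so II-4 is X^Q Y.
II-5 is unaffected so carries Q and passed q to III-4 (X^q Y), so II-5 is X^Q X^q.
Their cross gives offspring ratios 1/2 X^Q X^Q : 1/2 X^Q X^q. Conditioning on III-3 being unaffected, P(X^Q X^q) = 1/2 / 1 = 1/2.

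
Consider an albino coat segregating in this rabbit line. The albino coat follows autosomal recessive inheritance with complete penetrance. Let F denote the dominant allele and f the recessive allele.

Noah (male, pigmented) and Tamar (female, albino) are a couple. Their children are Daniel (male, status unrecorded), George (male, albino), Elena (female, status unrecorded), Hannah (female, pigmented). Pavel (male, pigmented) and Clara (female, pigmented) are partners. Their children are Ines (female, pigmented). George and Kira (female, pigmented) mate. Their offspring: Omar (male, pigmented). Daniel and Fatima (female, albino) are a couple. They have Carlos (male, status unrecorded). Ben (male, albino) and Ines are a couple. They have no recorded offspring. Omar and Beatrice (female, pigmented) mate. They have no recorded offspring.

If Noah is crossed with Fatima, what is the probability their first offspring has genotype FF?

0

Noah is pigmented so carries F and passed f to George (ff), so Noah is Ff.
Fatima is albino, so Fatima is ff.
The cross gives 1/2 Ff : 1/2 ff, so P(offspring has genotype FF) = 0.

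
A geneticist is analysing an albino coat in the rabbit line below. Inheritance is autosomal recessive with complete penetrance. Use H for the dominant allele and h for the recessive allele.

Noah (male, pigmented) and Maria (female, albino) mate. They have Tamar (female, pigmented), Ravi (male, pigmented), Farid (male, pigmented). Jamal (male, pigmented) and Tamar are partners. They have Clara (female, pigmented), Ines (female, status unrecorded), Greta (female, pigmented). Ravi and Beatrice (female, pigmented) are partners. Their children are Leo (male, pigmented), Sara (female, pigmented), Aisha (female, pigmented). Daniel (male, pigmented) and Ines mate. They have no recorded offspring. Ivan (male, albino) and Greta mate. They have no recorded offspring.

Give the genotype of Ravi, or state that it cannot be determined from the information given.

From phenotype alone, Ravi is HH or Hh.
Ravi is pigmented so carries H and received h from Maria (hh), so Ravi is Hh.

Hh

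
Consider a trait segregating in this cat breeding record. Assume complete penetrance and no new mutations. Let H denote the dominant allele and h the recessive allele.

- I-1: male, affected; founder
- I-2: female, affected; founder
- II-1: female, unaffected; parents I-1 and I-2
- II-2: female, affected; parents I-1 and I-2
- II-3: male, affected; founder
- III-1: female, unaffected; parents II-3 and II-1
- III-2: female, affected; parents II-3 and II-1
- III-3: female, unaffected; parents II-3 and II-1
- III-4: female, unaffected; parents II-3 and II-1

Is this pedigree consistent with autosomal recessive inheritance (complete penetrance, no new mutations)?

Under autosomal recessive, II-1 (unaffected, female) cannot arise from I-1 (affected) × I-2 (affected).

No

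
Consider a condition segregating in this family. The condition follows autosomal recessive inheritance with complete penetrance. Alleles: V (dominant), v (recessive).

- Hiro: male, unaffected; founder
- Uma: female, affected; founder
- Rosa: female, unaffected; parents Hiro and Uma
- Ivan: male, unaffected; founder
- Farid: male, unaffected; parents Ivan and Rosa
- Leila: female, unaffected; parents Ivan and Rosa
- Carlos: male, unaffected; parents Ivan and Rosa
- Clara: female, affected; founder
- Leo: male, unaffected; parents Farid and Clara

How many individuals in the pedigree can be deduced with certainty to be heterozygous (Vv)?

2

Obligate heterozygotes: Rosa is unaffected so carries V and received v from Uma (vv), so Rosa is Vv; Leo is unaffected so carries V and received v from Clara (vv), so Leo is Vv.
Every other individual is either homozygous by phenotype or has at least one consistent homozygous assignment, so the count is 2.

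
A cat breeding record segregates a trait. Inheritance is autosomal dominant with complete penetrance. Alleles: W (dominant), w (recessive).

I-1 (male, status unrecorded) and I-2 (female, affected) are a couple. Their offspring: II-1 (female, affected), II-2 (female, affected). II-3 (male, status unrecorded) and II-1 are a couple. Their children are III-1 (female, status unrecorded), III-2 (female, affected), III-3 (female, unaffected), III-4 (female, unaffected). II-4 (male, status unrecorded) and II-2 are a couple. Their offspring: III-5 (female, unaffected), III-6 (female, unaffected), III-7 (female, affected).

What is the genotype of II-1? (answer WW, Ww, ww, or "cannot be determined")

Ww

From phenotype alone, II-1 is WW or Ww.
II-1 is affected so carries W and passed w to III-3 (ww), so II-1 is Ww.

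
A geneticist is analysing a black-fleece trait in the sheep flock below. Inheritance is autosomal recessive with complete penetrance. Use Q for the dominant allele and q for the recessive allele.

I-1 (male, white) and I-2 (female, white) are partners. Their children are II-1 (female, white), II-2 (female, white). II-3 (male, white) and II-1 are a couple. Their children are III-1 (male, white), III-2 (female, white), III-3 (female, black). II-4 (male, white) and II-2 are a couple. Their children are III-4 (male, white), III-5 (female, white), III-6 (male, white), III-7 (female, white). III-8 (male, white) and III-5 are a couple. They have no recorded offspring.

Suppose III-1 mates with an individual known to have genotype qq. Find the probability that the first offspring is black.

II-3 is white so carries Q and passed q to III-3 (qq), so II-3 is Qq.
II-1 is white so carries Q and passed q to III-3 (qq), so II-1 is Qq.
III-1 is a white offspring of II-3 (Qq) × II-1 (Qq), whose cross gives 1/4 QQ : 1/2 Qq : 1/4 qq; conditioning on being white, III-1 is QQ with probability 1/3, Qq with probability 2/3.
Summing over parental genotype combinations, P(offspring is black) = 2/3·1/2 = 1/3.

1/3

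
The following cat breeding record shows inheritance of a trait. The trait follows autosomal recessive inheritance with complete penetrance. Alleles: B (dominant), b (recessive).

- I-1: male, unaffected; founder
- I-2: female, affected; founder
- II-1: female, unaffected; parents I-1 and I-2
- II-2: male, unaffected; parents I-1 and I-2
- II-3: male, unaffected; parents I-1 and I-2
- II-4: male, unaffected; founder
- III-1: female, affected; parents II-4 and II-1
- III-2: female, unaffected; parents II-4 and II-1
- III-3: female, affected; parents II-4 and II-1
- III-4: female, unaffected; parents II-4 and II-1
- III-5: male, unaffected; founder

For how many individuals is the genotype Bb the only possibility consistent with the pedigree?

4

Obligate heterozygotes: II-1 is unaffected so carries B and received b from I-2 (bb), so II-1 is Bb; II-2 is unaffected so carries B and received b from I-2 (bb), so II-2 is Bb; II-3 is unaffected so carries B and received b from I-2 (bb), so II-3 is Bb; II-4 is unaffected so carries B and passed b to III-1 (bb), so II-4 is Bb.
Every other individual is either homozygous by phenotype or has at least one consistent homozygous assignment, so the count is 4.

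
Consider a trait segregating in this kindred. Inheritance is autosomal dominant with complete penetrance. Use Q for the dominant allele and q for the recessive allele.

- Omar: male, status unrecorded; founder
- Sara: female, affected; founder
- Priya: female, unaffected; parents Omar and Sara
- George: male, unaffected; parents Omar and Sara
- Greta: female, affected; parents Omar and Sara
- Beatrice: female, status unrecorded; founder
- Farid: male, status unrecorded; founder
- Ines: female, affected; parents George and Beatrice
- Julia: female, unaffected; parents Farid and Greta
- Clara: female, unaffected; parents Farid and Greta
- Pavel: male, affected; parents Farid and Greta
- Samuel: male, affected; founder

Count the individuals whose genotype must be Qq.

Obligate heterozygotes: Sara is affected so carries Q and passed q to Priya (qq), so Sara is Qq; Greta is affected so carries Q and passed q to Julia (qq), so Greta is Qq; Ines is affected so carries Q and received q from George (qq), so Ines is Qq.
Every other individual is either homozygous by phenotype or has at least one consistent homozygous assignment, so the count is 3.

3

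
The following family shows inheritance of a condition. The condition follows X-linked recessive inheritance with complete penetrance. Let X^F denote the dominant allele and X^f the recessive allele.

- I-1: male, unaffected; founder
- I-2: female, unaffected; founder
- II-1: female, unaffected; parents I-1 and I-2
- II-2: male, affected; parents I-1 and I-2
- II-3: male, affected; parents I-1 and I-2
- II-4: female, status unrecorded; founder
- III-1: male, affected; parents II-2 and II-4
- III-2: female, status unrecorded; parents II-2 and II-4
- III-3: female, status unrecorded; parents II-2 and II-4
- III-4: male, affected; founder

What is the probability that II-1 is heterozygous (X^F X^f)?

1/2

I-1 is unaffected, so I-1 is X^F Y.
I-2 is unaffected so carries F and passed f to II-2 (X^f Y), so I-2 is X^F X^f.
Their cross gives offspring ratios 1/2 X^F X^F : 1/2 X^F X^f. Conditioning on II-1 being unaffected, P(X^F X^f) = 1/2 / 1 = 1/2.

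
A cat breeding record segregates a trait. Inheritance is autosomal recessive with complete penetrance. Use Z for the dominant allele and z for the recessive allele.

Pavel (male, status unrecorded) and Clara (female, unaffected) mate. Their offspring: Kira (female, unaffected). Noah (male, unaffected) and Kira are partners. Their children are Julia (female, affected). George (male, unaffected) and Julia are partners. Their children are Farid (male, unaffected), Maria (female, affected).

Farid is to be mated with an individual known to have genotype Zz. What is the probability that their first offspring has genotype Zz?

1/2

Farid is unaffected so carries Z and received z from Julia (zz), so Farid is Zz.
The cross gives 1/4 ZZ : 1/2 Zz : 1/4 zz, so P(offspring has genotype Zz) = 1/2.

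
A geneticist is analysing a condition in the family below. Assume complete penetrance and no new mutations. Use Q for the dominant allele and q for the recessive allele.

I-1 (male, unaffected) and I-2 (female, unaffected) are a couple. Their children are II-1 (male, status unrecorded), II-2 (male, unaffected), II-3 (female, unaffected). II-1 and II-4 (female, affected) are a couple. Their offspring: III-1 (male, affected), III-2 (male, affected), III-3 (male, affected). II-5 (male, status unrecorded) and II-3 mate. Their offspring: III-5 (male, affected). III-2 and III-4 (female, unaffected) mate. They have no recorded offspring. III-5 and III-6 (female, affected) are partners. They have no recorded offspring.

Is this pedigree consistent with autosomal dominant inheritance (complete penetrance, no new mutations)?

Yes

A consistent assignment under autosomal dominant exists: I-1 qq, I-2 qq, II-1 qq, II-2 qq, II-3 qq, II-4 QQ, II-5 QQ, III-1 Qq, III-2 Qq, III-3 Qq, III-4 qq, III-5 Qq, III-6 QQ.
In this assignment every recorded phenotype matches its genotype and every non-founder's genotype is obtainable from its parents' genotypes, so the pedigree is consistent.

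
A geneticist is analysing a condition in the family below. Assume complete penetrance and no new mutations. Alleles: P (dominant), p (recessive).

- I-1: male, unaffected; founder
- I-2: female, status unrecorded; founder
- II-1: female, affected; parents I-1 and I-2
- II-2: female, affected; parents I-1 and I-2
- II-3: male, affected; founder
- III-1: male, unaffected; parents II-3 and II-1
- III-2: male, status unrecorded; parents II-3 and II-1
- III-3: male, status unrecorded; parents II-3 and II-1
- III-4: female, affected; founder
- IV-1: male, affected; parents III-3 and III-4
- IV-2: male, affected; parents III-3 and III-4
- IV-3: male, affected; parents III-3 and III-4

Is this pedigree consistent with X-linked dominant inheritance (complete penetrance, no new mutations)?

A consistent assignment under X-linked dominant exists: I-1 X^p Y, I-2 X^P X^P, II-1 X^P X^p, II-2 X^P X^p, II-3 X^P Y, III-1 X^p Y, III-2 X^P Y, III-3 X^P Y, III-4 X^P X^P, IV-1 X^P Y, IV-2 X^P Y, IV-3 X^P Y.
In this assignment every recorded phenotype matches its genotype and every non-founder's genotype is obtainable from its parents' genotypes, so the pedigree is consistent.

Yes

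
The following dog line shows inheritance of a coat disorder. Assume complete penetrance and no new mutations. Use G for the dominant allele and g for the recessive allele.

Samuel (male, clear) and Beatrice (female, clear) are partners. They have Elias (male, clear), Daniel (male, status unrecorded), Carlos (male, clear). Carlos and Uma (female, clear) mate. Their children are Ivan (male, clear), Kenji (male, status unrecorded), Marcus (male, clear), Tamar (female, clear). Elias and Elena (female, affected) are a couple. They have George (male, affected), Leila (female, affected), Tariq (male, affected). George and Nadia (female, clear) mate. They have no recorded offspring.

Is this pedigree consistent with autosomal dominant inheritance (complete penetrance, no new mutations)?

A consistent assignment under autosomal dominant exists: Samuel gg, Beatrice gg, Elias gg, Daniel gg, Carlos gg, Uma gg, Elena GG, Ivan gg, Kenji gg, Marcus gg, Tamar gg, George Gg, Leila Gg, Tariq Gg, Nadia gg.
In this assignment every recorded phenotype matches its genotype and every non-founder's genotype is obtainable from its parents' genotypes, so the pedigree is consistent.

Yes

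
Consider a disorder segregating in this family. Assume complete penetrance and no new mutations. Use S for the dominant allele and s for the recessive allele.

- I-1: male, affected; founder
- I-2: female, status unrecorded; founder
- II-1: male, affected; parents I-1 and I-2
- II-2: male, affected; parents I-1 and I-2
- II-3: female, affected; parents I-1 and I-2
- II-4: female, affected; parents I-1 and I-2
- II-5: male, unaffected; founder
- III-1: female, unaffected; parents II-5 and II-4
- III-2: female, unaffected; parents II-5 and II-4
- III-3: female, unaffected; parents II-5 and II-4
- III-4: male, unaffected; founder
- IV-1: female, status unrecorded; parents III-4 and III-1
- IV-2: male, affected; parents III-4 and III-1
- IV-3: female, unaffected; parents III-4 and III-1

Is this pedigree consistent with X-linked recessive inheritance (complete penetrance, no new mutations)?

A consistent assignment under X-linked recessive exists: I-1 X^s Y, I-2 X^S X^s, II-1 X^s Y, II-2 X^s Y, II-3 X^s X^s, II-4 X^s X^s, II-5 X^S Y, III-1 X^S X^s, III-2 X^S X^s, III-3 X^S X^s, III-4 X^S Y, IV-1 X^S X^S, IV-2 X^s Y, IV-3 X^S X^S.
In this assignment every recorded phenotype matches its genotype and every non-founder's genotype is obtainable from its parents' genotypes, so the pedigree is consistent.

Yes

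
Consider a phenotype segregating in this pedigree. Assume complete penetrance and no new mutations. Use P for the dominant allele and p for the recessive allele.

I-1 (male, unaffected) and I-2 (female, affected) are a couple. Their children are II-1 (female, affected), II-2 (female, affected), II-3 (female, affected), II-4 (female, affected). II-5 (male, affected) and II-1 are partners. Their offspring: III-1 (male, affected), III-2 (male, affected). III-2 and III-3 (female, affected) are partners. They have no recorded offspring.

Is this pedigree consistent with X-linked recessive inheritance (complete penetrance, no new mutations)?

Under X-linked recessive, II-1 (affected, female) cannot arise from I-1 (unaffected) × I-2 (affected).

No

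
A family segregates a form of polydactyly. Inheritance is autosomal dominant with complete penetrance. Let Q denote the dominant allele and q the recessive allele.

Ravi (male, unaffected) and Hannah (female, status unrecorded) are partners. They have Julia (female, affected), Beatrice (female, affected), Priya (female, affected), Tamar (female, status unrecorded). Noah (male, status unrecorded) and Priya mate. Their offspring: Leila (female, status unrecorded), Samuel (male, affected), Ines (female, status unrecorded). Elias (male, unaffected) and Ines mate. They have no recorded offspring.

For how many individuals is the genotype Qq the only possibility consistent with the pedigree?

3

Obligate heterozygotes: Julia is affected so carries Q and received q from Ravi (qq), so Julia is Qq; Beatrice is affected so carries Q and received q from Ravi (qq), so Beatrice is Qq; Priya is affected so carries Q and received q from Ravi (qq), so Priya is Qq.
Every other individual is either homozygous by phenotype or has at least one consistent homozygous assignment, so the count is 3.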